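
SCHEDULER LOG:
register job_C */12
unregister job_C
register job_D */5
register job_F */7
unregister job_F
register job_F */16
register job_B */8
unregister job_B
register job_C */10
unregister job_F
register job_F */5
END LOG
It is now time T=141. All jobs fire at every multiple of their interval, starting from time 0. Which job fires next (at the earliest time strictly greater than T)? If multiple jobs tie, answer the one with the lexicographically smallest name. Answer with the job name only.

Answer: job_D

Derivation:
Op 1: register job_C */12 -> active={job_C:*/12}
Op 2: unregister job_C -> active={}
Op 3: register job_D */5 -> active={job_D:*/5}
Op 4: register job_F */7 -> active={job_D:*/5, job_F:*/7}
Op 5: unregister job_F -> active={job_D:*/5}
Op 6: register job_F */16 -> active={job_D:*/5, job_F:*/16}
Op 7: register job_B */8 -> active={job_B:*/8, job_D:*/5, job_F:*/16}
Op 8: unregister job_B -> active={job_D:*/5, job_F:*/16}
Op 9: register job_C */10 -> active={job_C:*/10, job_D:*/5, job_F:*/16}
Op 10: unregister job_F -> active={job_C:*/10, job_D:*/5}
Op 11: register job_F */5 -> active={job_C:*/10, job_D:*/5, job_F:*/5}
  job_C: interval 10, next fire after T=141 is 150
  job_D: interval 5, next fire after T=141 is 145
  job_F: interval 5, next fire after T=141 is 145
Earliest = 145, winner (lex tiebreak) = job_D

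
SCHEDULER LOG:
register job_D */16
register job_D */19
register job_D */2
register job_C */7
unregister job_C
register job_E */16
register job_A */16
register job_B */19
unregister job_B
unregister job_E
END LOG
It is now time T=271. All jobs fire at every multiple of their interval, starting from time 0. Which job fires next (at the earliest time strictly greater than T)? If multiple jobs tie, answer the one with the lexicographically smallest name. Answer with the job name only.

Answer: job_A

Derivation:
Op 1: register job_D */16 -> active={job_D:*/16}
Op 2: register job_D */19 -> active={job_D:*/19}
Op 3: register job_D */2 -> active={job_D:*/2}
Op 4: register job_C */7 -> active={job_C:*/7, job_D:*/2}
Op 5: unregister job_C -> active={job_D:*/2}
Op 6: register job_E */16 -> active={job_D:*/2, job_E:*/16}
Op 7: register job_A */16 -> active={job_A:*/16, job_D:*/2, job_E:*/16}
Op 8: register job_B */19 -> active={job_A:*/16, job_B:*/19, job_D:*/2, job_E:*/16}
Op 9: unregister job_B -> active={job_A:*/16, job_D:*/2, job_E:*/16}
Op 10: unregister job_E -> active={job_A:*/16, job_D:*/2}
  job_A: interval 16, next fire after T=271 is 272
  job_D: interval 2, next fire after T=271 is 272
Earliest = 272, winner (lex tiebreak) = job_A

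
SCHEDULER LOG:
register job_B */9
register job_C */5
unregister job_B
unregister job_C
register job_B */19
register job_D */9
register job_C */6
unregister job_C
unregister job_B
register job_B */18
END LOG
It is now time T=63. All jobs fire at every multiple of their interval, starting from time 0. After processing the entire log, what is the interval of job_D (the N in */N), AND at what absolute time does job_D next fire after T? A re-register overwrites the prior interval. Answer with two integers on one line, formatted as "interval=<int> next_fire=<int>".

Answer: interval=9 next_fire=72

Derivation:
Op 1: register job_B */9 -> active={job_B:*/9}
Op 2: register job_C */5 -> active={job_B:*/9, job_C:*/5}
Op 3: unregister job_B -> active={job_C:*/5}
Op 4: unregister job_C -> active={}
Op 5: register job_B */19 -> active={job_B:*/19}
Op 6: register job_D */9 -> active={job_B:*/19, job_D:*/9}
Op 7: register job_C */6 -> active={job_B:*/19, job_C:*/6, job_D:*/9}
Op 8: unregister job_C -> active={job_B:*/19, job_D:*/9}
Op 9: unregister job_B -> active={job_D:*/9}
Op 10: register job_B */18 -> active={job_B:*/18, job_D:*/9}
Final interval of job_D = 9
Next fire of job_D after T=63: (63//9+1)*9 = 72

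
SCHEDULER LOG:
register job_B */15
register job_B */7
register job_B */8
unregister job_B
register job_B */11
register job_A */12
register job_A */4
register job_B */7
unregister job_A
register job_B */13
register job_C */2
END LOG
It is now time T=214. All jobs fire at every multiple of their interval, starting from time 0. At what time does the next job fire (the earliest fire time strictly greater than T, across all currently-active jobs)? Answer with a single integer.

Op 1: register job_B */15 -> active={job_B:*/15}
Op 2: register job_B */7 -> active={job_B:*/7}
Op 3: register job_B */8 -> active={job_B:*/8}
Op 4: unregister job_B -> active={}
Op 5: register job_B */11 -> active={job_B:*/11}
Op 6: register job_A */12 -> active={job_A:*/12, job_B:*/11}
Op 7: register job_A */4 -> active={job_A:*/4, job_B:*/11}
Op 8: register job_B */7 -> active={job_A:*/4, job_B:*/7}
Op 9: unregister job_A -> active={job_B:*/7}
Op 10: register job_B */13 -> active={job_B:*/13}
Op 11: register job_C */2 -> active={job_B:*/13, job_C:*/2}
  job_B: interval 13, next fire after T=214 is 221
  job_C: interval 2, next fire after T=214 is 216
Earliest fire time = 216 (job job_C)

Answer: 216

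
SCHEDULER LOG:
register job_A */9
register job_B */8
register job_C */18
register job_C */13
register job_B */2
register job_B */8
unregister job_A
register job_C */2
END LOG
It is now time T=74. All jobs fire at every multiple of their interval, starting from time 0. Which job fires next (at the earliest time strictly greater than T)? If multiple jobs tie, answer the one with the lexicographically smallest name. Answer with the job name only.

Answer: job_C

Derivation:
Op 1: register job_A */9 -> active={job_A:*/9}
Op 2: register job_B */8 -> active={job_A:*/9, job_B:*/8}
Op 3: register job_C */18 -> active={job_A:*/9, job_B:*/8, job_C:*/18}
Op 4: register job_C */13 -> active={job_A:*/9, job_B:*/8, job_C:*/13}
Op 5: register job_B */2 -> active={job_A:*/9, job_B:*/2, job_C:*/13}
Op 6: register job_B */8 -> active={job_A:*/9, job_B:*/8, job_C:*/13}
Op 7: unregister job_A -> active={job_B:*/8, job_C:*/13}
Op 8: register job_C */2 -> active={job_B:*/8, job_C:*/2}
  job_B: interval 8, next fire after T=74 is 80
  job_C: interval 2, next fire after T=74 is 76
Earliest = 76, winner (lex tiebreak) = job_C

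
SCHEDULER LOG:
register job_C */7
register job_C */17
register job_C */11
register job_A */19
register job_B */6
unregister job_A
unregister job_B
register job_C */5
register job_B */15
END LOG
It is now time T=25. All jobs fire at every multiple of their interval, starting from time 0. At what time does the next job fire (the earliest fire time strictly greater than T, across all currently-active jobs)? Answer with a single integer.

Op 1: register job_C */7 -> active={job_C:*/7}
Op 2: register job_C */17 -> active={job_C:*/17}
Op 3: register job_C */11 -> active={job_C:*/11}
Op 4: register job_A */19 -> active={job_A:*/19, job_C:*/11}
Op 5: register job_B */6 -> active={job_A:*/19, job_B:*/6, job_C:*/11}
Op 6: unregister job_A -> active={job_B:*/6, job_C:*/11}
Op 7: unregister job_B -> active={job_C:*/11}
Op 8: register job_C */5 -> active={job_C:*/5}
Op 9: register job_B */15 -> active={job_B:*/15, job_C:*/5}
  job_B: interval 15, next fire after T=25 is 30
  job_C: interval 5, next fire after T=25 is 30
Earliest fire time = 30 (job job_B)

Answer: 30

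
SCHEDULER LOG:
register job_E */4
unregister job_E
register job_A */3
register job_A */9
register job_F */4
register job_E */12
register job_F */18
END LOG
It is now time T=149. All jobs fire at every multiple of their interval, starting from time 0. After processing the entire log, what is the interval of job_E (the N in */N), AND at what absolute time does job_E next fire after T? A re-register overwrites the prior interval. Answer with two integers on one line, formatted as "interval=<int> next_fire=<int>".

Answer: interval=12 next_fire=156

Derivation:
Op 1: register job_E */4 -> active={job_E:*/4}
Op 2: unregister job_E -> active={}
Op 3: register job_A */3 -> active={job_A:*/3}
Op 4: register job_A */9 -> active={job_A:*/9}
Op 5: register job_F */4 -> active={job_A:*/9, job_F:*/4}
Op 6: register job_E */12 -> active={job_A:*/9, job_E:*/12, job_F:*/4}
Op 7: register job_F */18 -> active={job_A:*/9, job_E:*/12, job_F:*/18}
Final interval of job_E = 12
Next fire of job_E after T=149: (149//12+1)*12 = 156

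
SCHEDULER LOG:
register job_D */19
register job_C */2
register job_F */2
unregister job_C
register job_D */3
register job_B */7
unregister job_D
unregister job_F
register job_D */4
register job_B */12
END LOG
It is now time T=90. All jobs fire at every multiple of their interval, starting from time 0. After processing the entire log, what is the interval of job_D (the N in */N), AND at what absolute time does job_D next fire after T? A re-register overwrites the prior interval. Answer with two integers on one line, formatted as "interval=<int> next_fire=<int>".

Op 1: register job_D */19 -> active={job_D:*/19}
Op 2: register job_C */2 -> active={job_C:*/2, job_D:*/19}
Op 3: register job_F */2 -> active={job_C:*/2, job_D:*/19, job_F:*/2}
Op 4: unregister job_C -> active={job_D:*/19, job_F:*/2}
Op 5: register job_D */3 -> active={job_D:*/3, job_F:*/2}
Op 6: register job_B */7 -> active={job_B:*/7, job_D:*/3, job_F:*/2}
Op 7: unregister job_D -> active={job_B:*/7, job_F:*/2}
Op 8: unregister job_F -> active={job_B:*/7}
Op 9: register job_D */4 -> active={job_B:*/7, job_D:*/4}
Op 10: register job_B */12 -> active={job_B:*/12, job_D:*/4}
Final interval of job_D = 4
Next fire of job_D after T=90: (90//4+1)*4 = 92

Answer: interval=4 next_fire=92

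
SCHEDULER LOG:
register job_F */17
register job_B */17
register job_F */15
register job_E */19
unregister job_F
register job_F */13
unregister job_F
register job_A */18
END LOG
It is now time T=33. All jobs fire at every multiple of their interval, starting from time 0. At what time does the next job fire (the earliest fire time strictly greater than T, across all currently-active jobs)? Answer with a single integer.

Answer: 34

Derivation:
Op 1: register job_F */17 -> active={job_F:*/17}
Op 2: register job_B */17 -> active={job_B:*/17, job_F:*/17}
Op 3: register job_F */15 -> active={job_B:*/17, job_F:*/15}
Op 4: register job_E */19 -> active={job_B:*/17, job_E:*/19, job_F:*/15}
Op 5: unregister job_F -> active={job_B:*/17, job_E:*/19}
Op 6: register job_F */13 -> active={job_B:*/17, job_E:*/19, job_F:*/13}
Op 7: unregister job_F -> active={job_B:*/17, job_E:*/19}
Op 8: register job_A */18 -> active={job_A:*/18, job_B:*/17, job_E:*/19}
  job_A: interval 18, next fire after T=33 is 36
  job_B: interval 17, next fire after T=33 is 34
  job_E: interval 19, next fire after T=33 is 38
Earliest fire time = 34 (job job_B)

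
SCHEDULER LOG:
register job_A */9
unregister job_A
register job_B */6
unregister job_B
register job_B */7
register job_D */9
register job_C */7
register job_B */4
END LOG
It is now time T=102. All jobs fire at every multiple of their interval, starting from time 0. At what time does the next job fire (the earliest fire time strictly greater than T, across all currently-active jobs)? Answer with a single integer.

Op 1: register job_A */9 -> active={job_A:*/9}
Op 2: unregister job_A -> active={}
Op 3: register job_B */6 -> active={job_B:*/6}
Op 4: unregister job_B -> active={}
Op 5: register job_B */7 -> active={job_B:*/7}
Op 6: register job_D */9 -> active={job_B:*/7, job_D:*/9}
Op 7: register job_C */7 -> active={job_B:*/7, job_C:*/7, job_D:*/9}
Op 8: register job_B */4 -> active={job_B:*/4, job_C:*/7, job_D:*/9}
  job_B: interval 4, next fire after T=102 is 104
  job_C: interval 7, next fire after T=102 is 105
  job_D: interval 9, next fire after T=102 is 108
Earliest fire time = 104 (job job_B)

Answer: 104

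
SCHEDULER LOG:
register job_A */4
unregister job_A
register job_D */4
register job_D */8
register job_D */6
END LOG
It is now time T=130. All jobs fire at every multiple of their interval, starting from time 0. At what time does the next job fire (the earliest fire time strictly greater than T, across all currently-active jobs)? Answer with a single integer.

Op 1: register job_A */4 -> active={job_A:*/4}
Op 2: unregister job_A -> active={}
Op 3: register job_D */4 -> active={job_D:*/4}
Op 4: register job_D */8 -> active={job_D:*/8}
Op 5: register job_D */6 -> active={job_D:*/6}
  job_D: interval 6, next fire after T=130 is 132
Earliest fire time = 132 (job job_D)

Answer: 132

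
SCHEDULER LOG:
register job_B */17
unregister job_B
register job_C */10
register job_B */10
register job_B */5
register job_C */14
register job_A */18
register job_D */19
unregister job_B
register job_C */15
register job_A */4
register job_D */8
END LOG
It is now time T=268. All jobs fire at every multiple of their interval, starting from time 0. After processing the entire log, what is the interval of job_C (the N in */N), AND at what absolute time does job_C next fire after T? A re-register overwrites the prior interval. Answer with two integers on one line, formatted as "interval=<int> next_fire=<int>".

Op 1: register job_B */17 -> active={job_B:*/17}
Op 2: unregister job_B -> active={}
Op 3: register job_C */10 -> active={job_C:*/10}
Op 4: register job_B */10 -> active={job_B:*/10, job_C:*/10}
Op 5: register job_B */5 -> active={job_B:*/5, job_C:*/10}
Op 6: register job_C */14 -> active={job_B:*/5, job_C:*/14}
Op 7: register job_A */18 -> active={job_A:*/18, job_B:*/5, job_C:*/14}
Op 8: register job_D */19 -> active={job_A:*/18, job_B:*/5, job_C:*/14, job_D:*/19}
Op 9: unregister job_B -> active={job_A:*/18, job_C:*/14, job_D:*/19}
Op 10: register job_C */15 -> active={job_A:*/18, job_C:*/15, job_D:*/19}
Op 11: register job_A */4 -> active={job_A:*/4, job_C:*/15, job_D:*/19}
Op 12: register job_D */8 -> active={job_A:*/4, job_C:*/15, job_D:*/8}
Final interval of job_C = 15
Next fire of job_C after T=268: (268//15+1)*15 = 270

Answer: interval=15 next_fire=270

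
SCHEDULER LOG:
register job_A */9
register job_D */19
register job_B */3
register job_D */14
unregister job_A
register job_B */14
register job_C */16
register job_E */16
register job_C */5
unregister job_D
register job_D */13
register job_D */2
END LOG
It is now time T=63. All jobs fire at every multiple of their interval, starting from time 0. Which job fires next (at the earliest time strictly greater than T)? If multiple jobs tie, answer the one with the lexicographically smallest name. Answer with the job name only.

Answer: job_D

Derivation:
Op 1: register job_A */9 -> active={job_A:*/9}
Op 2: register job_D */19 -> active={job_A:*/9, job_D:*/19}
Op 3: register job_B */3 -> active={job_A:*/9, job_B:*/3, job_D:*/19}
Op 4: register job_D */14 -> active={job_A:*/9, job_B:*/3, job_D:*/14}
Op 5: unregister job_A -> active={job_B:*/3, job_D:*/14}
Op 6: register job_B */14 -> active={job_B:*/14, job_D:*/14}
Op 7: register job_C */16 -> active={job_B:*/14, job_C:*/16, job_D:*/14}
Op 8: register job_E */16 -> active={job_B:*/14, job_C:*/16, job_D:*/14, job_E:*/16}
Op 9: register job_C */5 -> active={job_B:*/14, job_C:*/5, job_D:*/14, job_E:*/16}
Op 10: unregister job_D -> active={job_B:*/14, job_C:*/5, job_E:*/16}
Op 11: register job_D */13 -> active={job_B:*/14, job_C:*/5, job_D:*/13, job_E:*/16}
Op 12: register job_D */2 -> active={job_B:*/14, job_C:*/5, job_D:*/2, job_E:*/16}
  job_B: interval 14, next fire after T=63 is 70
  job_C: interval 5, next fire after T=63 is 65
  job_D: interval 2, next fire after T=63 is 64
  job_E: interval 16, next fire after T=63 is 64
Earliest = 64, winner (lex tiebreak) = job_D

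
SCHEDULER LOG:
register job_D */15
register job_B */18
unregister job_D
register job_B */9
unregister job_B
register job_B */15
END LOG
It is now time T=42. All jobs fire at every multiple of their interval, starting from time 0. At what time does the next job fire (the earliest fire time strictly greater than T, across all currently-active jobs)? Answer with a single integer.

Answer: 45

Derivation:
Op 1: register job_D */15 -> active={job_D:*/15}
Op 2: register job_B */18 -> active={job_B:*/18, job_D:*/15}
Op 3: unregister job_D -> active={job_B:*/18}
Op 4: register job_B */9 -> active={job_B:*/9}
Op 5: unregister job_B -> active={}
Op 6: register job_B */15 -> active={job_B:*/15}
  job_B: interval 15, next fire after T=42 is 45
Earliest fire time = 45 (job job_B)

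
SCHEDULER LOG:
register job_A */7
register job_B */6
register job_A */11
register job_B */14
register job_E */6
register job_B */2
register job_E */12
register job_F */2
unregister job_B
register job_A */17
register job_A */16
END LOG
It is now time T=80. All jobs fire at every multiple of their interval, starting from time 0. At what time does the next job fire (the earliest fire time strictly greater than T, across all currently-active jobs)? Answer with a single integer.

Answer: 82

Derivation:
Op 1: register job_A */7 -> active={job_A:*/7}
Op 2: register job_B */6 -> active={job_A:*/7, job_B:*/6}
Op 3: register job_A */11 -> active={job_A:*/11, job_B:*/6}
Op 4: register job_B */14 -> active={job_A:*/11, job_B:*/14}
Op 5: register job_E */6 -> active={job_A:*/11, job_B:*/14, job_E:*/6}
Op 6: register job_B */2 -> active={job_A:*/11, job_B:*/2, job_E:*/6}
Op 7: register job_E */12 -> active={job_A:*/11, job_B:*/2, job_E:*/12}
Op 8: register job_F */2 -> active={job_A:*/11, job_B:*/2, job_E:*/12, job_F:*/2}
Op 9: unregister job_B -> active={job_A:*/11, job_E:*/12, job_F:*/2}
Op 10: register job_A */17 -> active={job_A:*/17, job_E:*/12, job_F:*/2}
Op 11: register job_A */16 -> active={job_A:*/16, job_E:*/12, job_F:*/2}
  job_A: interval 16, next fire after T=80 is 96
  job_E: interval 12, next fire after T=80 is 84
  job_F: interval 2, next fire after T=80 is 82
Earliest fire time = 82 (job job_F)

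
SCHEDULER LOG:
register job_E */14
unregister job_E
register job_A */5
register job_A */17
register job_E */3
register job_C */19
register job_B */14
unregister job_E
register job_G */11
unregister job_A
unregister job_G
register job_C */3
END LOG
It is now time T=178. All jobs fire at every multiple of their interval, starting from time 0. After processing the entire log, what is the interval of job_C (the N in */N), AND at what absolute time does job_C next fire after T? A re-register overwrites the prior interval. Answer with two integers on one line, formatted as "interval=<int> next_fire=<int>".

Op 1: register job_E */14 -> active={job_E:*/14}
Op 2: unregister job_E -> active={}
Op 3: register job_A */5 -> active={job_A:*/5}
Op 4: register job_A */17 -> active={job_A:*/17}
Op 5: register job_E */3 -> active={job_A:*/17, job_E:*/3}
Op 6: register job_C */19 -> active={job_A:*/17, job_C:*/19, job_E:*/3}
Op 7: register job_B */14 -> active={job_A:*/17, job_B:*/14, job_C:*/19, job_E:*/3}
Op 8: unregister job_E -> active={job_A:*/17, job_B:*/14, job_C:*/19}
Op 9: register job_G */11 -> active={job_A:*/17, job_B:*/14, job_C:*/19, job_G:*/11}
Op 10: unregister job_A -> active={job_B:*/14, job_C:*/19, job_G:*/11}
Op 11: unregister job_G -> active={job_B:*/14, job_C:*/19}
Op 12: register job_C */3 -> active={job_B:*/14, job_C:*/3}
Final interval of job_C = 3
Next fire of job_C after T=178: (178//3+1)*3 = 180

Answer: interval=3 next_fire=180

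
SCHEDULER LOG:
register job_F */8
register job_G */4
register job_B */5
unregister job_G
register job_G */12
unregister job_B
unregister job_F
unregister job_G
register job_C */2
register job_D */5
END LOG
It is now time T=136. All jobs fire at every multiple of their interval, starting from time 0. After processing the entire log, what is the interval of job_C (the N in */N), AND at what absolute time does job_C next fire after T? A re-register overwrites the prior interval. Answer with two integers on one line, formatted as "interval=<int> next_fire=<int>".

Op 1: register job_F */8 -> active={job_F:*/8}
Op 2: register job_G */4 -> active={job_F:*/8, job_G:*/4}
Op 3: register job_B */5 -> active={job_B:*/5, job_F:*/8, job_G:*/4}
Op 4: unregister job_G -> active={job_B:*/5, job_F:*/8}
Op 5: register job_G */12 -> active={job_B:*/5, job_F:*/8, job_G:*/12}
Op 6: unregister job_B -> active={job_F:*/8, job_G:*/12}
Op 7: unregister job_F -> active={job_G:*/12}
Op 8: unregister job_G -> active={}
Op 9: register job_C */2 -> active={job_C:*/2}
Op 10: register job_D */5 -> active={job_C:*/2, job_D:*/5}
Final interval of job_C = 2
Next fire of job_C after T=136: (136//2+1)*2 = 138

Answer: interval=2 next_fire=138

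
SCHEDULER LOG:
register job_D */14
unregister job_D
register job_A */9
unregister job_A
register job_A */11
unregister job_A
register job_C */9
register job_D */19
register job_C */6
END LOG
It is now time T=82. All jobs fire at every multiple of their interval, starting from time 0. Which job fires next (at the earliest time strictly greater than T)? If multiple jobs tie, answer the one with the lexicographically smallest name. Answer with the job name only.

Answer: job_C

Derivation:
Op 1: register job_D */14 -> active={job_D:*/14}
Op 2: unregister job_D -> active={}
Op 3: register job_A */9 -> active={job_A:*/9}
Op 4: unregister job_A -> active={}
Op 5: register job_A */11 -> active={job_A:*/11}
Op 6: unregister job_A -> active={}
Op 7: register job_C */9 -> active={job_C:*/9}
Op 8: register job_D */19 -> active={job_C:*/9, job_D:*/19}
Op 9: register job_C */6 -> active={job_C:*/6, job_D:*/19}
  job_C: interval 6, next fire after T=82 is 84
  job_D: interval 19, next fire after T=82 is 95
Earliest = 84, winner (lex tiebreak) = job_C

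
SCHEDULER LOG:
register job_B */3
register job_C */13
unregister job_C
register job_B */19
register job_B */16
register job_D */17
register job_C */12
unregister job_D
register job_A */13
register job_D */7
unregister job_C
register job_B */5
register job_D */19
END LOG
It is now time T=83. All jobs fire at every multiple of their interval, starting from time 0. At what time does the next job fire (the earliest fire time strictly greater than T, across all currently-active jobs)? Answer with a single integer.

Op 1: register job_B */3 -> active={job_B:*/3}
Op 2: register job_C */13 -> active={job_B:*/3, job_C:*/13}
Op 3: unregister job_C -> active={job_B:*/3}
Op 4: register job_B */19 -> active={job_B:*/19}
Op 5: register job_B */16 -> active={job_B:*/16}
Op 6: register job_D */17 -> active={job_B:*/16, job_D:*/17}
Op 7: register job_C */12 -> active={job_B:*/16, job_C:*/12, job_D:*/17}
Op 8: unregister job_D -> active={job_B:*/16, job_C:*/12}
Op 9: register job_A */13 -> active={job_A:*/13, job_B:*/16, job_C:*/12}
Op 10: register job_D */7 -> active={job_A:*/13, job_B:*/16, job_C:*/12, job_D:*/7}
Op 11: unregister job_C -> active={job_A:*/13, job_B:*/16, job_D:*/7}
Op 12: register job_B */5 -> active={job_A:*/13, job_B:*/5, job_D:*/7}
Op 13: register job_D */19 -> active={job_A:*/13, job_B:*/5, job_D:*/19}
  job_A: interval 13, next fire after T=83 is 91
  job_B: interval 5, next fire after T=83 is 85
  job_D: interval 19, next fire after T=83 is 95
Earliest fire time = 85 (job job_B)

Answer: 85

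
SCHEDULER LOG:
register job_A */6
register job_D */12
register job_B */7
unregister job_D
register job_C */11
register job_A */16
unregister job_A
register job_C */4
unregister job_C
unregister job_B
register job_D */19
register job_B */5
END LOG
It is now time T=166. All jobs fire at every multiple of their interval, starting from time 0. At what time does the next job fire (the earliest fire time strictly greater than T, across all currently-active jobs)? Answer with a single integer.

Op 1: register job_A */6 -> active={job_A:*/6}
Op 2: register job_D */12 -> active={job_A:*/6, job_D:*/12}
Op 3: register job_B */7 -> active={job_A:*/6, job_B:*/7, job_D:*/12}
Op 4: unregister job_D -> active={job_A:*/6, job_B:*/7}
Op 5: register job_C */11 -> active={job_A:*/6, job_B:*/7, job_C:*/11}
Op 6: register job_A */16 -> active={job_A:*/16, job_B:*/7, job_C:*/11}
Op 7: unregister job_A -> active={job_B:*/7, job_C:*/11}
Op 8: register job_C */4 -> active={job_B:*/7, job_C:*/4}
Op 9: unregister job_C -> active={job_B:*/7}
Op 10: unregister job_B -> active={}
Op 11: register job_D */19 -> active={job_D:*/19}
Op 12: register job_B */5 -> active={job_B:*/5, job_D:*/19}
  job_B: interval 5, next fire after T=166 is 170
  job_D: interval 19, next fire after T=166 is 171
Earliest fire time = 170 (job job_B)

Answer: 170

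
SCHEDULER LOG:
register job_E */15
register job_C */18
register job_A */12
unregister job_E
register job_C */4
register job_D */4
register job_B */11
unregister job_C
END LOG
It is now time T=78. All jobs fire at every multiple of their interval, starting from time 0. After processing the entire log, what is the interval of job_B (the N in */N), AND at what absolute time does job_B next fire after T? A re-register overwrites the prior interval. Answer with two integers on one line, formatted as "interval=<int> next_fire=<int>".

Answer: interval=11 next_fire=88

Derivation:
Op 1: register job_E */15 -> active={job_E:*/15}
Op 2: register job_C */18 -> active={job_C:*/18, job_E:*/15}
Op 3: register job_A */12 -> active={job_A:*/12, job_C:*/18, job_E:*/15}
Op 4: unregister job_E -> active={job_A:*/12, job_C:*/18}
Op 5: register job_C */4 -> active={job_A:*/12, job_C:*/4}
Op 6: register job_D */4 -> active={job_A:*/12, job_C:*/4, job_D:*/4}
Op 7: register job_B */11 -> active={job_A:*/12, job_B:*/11, job_C:*/4, job_D:*/4}
Op 8: unregister job_C -> active={job_A:*/12, job_B:*/11, job_D:*/4}
Final interval of job_B = 11
Next fire of job_B after T=78: (78//11+1)*11 = 88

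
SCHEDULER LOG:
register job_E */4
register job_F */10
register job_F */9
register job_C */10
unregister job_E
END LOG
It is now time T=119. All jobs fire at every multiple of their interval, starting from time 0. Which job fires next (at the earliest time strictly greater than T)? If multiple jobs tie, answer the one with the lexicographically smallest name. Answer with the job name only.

Answer: job_C

Derivation:
Op 1: register job_E */4 -> active={job_E:*/4}
Op 2: register job_F */10 -> active={job_E:*/4, job_F:*/10}
Op 3: register job_F */9 -> active={job_E:*/4, job_F:*/9}
Op 4: register job_C */10 -> active={job_C:*/10, job_E:*/4, job_F:*/9}
Op 5: unregister job_E -> active={job_C:*/10, job_F:*/9}
  job_C: interval 10, next fire after T=119 is 120
  job_F: interval 9, next fire after T=119 is 126
Earliest = 120, winner (lex tiebreak) = job_C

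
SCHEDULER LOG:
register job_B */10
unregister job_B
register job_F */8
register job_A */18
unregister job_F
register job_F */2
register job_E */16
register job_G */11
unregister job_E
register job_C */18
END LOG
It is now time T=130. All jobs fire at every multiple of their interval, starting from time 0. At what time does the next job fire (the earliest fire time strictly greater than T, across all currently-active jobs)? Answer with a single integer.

Op 1: register job_B */10 -> active={job_B:*/10}
Op 2: unregister job_B -> active={}
Op 3: register job_F */8 -> active={job_F:*/8}
Op 4: register job_A */18 -> active={job_A:*/18, job_F:*/8}
Op 5: unregister job_F -> active={job_A:*/18}
Op 6: register job_F */2 -> active={job_A:*/18, job_F:*/2}
Op 7: register job_E */16 -> active={job_A:*/18, job_E:*/16, job_F:*/2}
Op 8: register job_G */11 -> active={job_A:*/18, job_E:*/16, job_F:*/2, job_G:*/11}
Op 9: unregister job_E -> active={job_A:*/18, job_F:*/2, job_G:*/11}
Op 10: register job_C */18 -> active={job_A:*/18, job_C:*/18, job_F:*/2, job_G:*/11}
  job_A: interval 18, next fire after T=130 is 144
  job_C: interval 18, next fire after T=130 is 144
  job_F: interval 2, next fire after T=130 is 132
  job_G: interval 11, next fire after T=130 is 132
Earliest fire time = 132 (job job_F)

Answer: 132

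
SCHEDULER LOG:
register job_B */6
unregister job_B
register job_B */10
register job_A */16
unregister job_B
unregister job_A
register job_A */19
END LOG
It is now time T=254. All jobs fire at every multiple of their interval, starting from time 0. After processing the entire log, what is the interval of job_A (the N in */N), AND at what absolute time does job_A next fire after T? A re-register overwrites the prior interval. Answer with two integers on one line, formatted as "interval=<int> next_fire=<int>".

Op 1: register job_B */6 -> active={job_B:*/6}
Op 2: unregister job_B -> active={}
Op 3: register job_B */10 -> active={job_B:*/10}
Op 4: register job_A */16 -> active={job_A:*/16, job_B:*/10}
Op 5: unregister job_B -> active={job_A:*/16}
Op 6: unregister job_A -> active={}
Op 7: register job_A */19 -> active={job_A:*/19}
Final interval of job_A = 19
Next fire of job_A after T=254: (254//19+1)*19 = 266

Answer: interval=19 next_fire=266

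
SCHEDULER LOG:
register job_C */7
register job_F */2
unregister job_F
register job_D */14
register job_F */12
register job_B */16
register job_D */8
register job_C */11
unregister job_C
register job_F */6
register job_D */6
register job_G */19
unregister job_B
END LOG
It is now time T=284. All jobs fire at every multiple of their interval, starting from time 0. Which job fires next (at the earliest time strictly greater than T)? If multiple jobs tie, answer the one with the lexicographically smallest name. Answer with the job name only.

Op 1: register job_C */7 -> active={job_C:*/7}
Op 2: register job_F */2 -> active={job_C:*/7, job_F:*/2}
Op 3: unregister job_F -> active={job_C:*/7}
Op 4: register job_D */14 -> active={job_C:*/7, job_D:*/14}
Op 5: register job_F */12 -> active={job_C:*/7, job_D:*/14, job_F:*/12}
Op 6: register job_B */16 -> active={job_B:*/16, job_C:*/7, job_D:*/14, job_F:*/12}
Op 7: register job_D */8 -> active={job_B:*/16, job_C:*/7, job_D:*/8, job_F:*/12}
Op 8: register job_C */11 -> active={job_B:*/16, job_C:*/11, job_D:*/8, job_F:*/12}
Op 9: unregister job_C -> active={job_B:*/16, job_D:*/8, job_F:*/12}
Op 10: register job_F */6 -> active={job_B:*/16, job_D:*/8, job_F:*/6}
Op 11: register job_D */6 -> active={job_B:*/16, job_D:*/6, job_F:*/6}
Op 12: register job_G */19 -> active={job_B:*/16, job_D:*/6, job_F:*/6, job_G:*/19}
Op 13: unregister job_B -> active={job_D:*/6, job_F:*/6, job_G:*/19}
  job_D: interval 6, next fire after T=284 is 288
  job_F: interval 6, next fire after T=284 is 288
  job_G: interval 19, next fire after T=284 is 285
Earliest = 285, winner (lex tiebreak) = job_G

Answer: job_G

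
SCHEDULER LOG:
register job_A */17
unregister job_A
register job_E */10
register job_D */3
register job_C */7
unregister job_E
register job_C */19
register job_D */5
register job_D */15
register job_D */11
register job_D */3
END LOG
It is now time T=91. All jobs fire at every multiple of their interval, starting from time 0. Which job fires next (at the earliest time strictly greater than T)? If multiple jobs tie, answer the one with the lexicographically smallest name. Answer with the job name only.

Op 1: register job_A */17 -> active={job_A:*/17}
Op 2: unregister job_A -> active={}
Op 3: register job_E */10 -> active={job_E:*/10}
Op 4: register job_D */3 -> active={job_D:*/3, job_E:*/10}
Op 5: register job_C */7 -> active={job_C:*/7, job_D:*/3, job_E:*/10}
Op 6: unregister job_E -> active={job_C:*/7, job_D:*/3}
Op 7: register job_C */19 -> active={job_C:*/19, job_D:*/3}
Op 8: register job_D */5 -> active={job_C:*/19, job_D:*/5}
Op 9: register job_D */15 -> active={job_C:*/19, job_D:*/15}
Op 10: register job_D */11 -> active={job_C:*/19, job_D:*/11}
Op 11: register job_D */3 -> active={job_C:*/19, job_D:*/3}
  job_C: interval 19, next fire after T=91 is 95
  job_D: interval 3, next fire after T=91 is 93
Earliest = 93, winner (lex tiebreak) = job_D

Answer: job_D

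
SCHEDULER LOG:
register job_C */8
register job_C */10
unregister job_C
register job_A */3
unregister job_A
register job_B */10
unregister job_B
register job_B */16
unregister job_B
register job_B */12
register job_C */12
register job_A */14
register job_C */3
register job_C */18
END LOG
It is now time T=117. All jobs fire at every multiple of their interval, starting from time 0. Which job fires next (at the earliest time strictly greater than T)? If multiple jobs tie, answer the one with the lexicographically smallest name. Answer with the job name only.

Answer: job_B

Derivation:
Op 1: register job_C */8 -> active={job_C:*/8}
Op 2: register job_C */10 -> active={job_C:*/10}
Op 3: unregister job_C -> active={}
Op 4: register job_A */3 -> active={job_A:*/3}
Op 5: unregister job_A -> active={}
Op 6: register job_B */10 -> active={job_B:*/10}
Op 7: unregister job_B -> active={}
Op 8: register job_B */16 -> active={job_B:*/16}
Op 9: unregister job_B -> active={}
Op 10: register job_B */12 -> active={job_B:*/12}
Op 11: register job_C */12 -> active={job_B:*/12, job_C:*/12}
Op 12: register job_A */14 -> active={job_A:*/14, job_B:*/12, job_C:*/12}
Op 13: register job_C */3 -> active={job_A:*/14, job_B:*/12, job_C:*/3}
Op 14: register job_C */18 -> active={job_A:*/14, job_B:*/12, job_C:*/18}
  job_A: interval 14, next fire after T=117 is 126
  job_B: interval 12, next fire after T=117 is 120
  job_C: interval 18, next fire after T=117 is 126
Earliest = 120, winner (lex tiebreak) = job_B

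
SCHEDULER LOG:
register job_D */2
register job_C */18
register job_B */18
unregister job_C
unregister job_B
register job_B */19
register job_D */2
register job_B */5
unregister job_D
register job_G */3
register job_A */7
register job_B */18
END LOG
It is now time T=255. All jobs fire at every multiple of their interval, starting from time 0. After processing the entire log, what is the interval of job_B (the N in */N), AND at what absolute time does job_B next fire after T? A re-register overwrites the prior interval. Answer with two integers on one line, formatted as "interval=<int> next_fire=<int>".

Answer: interval=18 next_fire=270

Derivation:
Op 1: register job_D */2 -> active={job_D:*/2}
Op 2: register job_C */18 -> active={job_C:*/18, job_D:*/2}
Op 3: register job_B */18 -> active={job_B:*/18, job_C:*/18, job_D:*/2}
Op 4: unregister job_C -> active={job_B:*/18, job_D:*/2}
Op 5: unregister job_B -> active={job_D:*/2}
Op 6: register job_B */19 -> active={job_B:*/19, job_D:*/2}
Op 7: register job_D */2 -> active={job_B:*/19, job_D:*/2}
Op 8: register job_B */5 -> active={job_B:*/5, job_D:*/2}
Op 9: unregister job_D -> active={job_B:*/5}
Op 10: register job_G */3 -> active={job_B:*/5, job_G:*/3}
Op 11: register job_A */7 -> active={job_A:*/7, job_B:*/5, job_G:*/3}
Op 12: register job_B */18 -> active={job_A:*/7, job_B:*/18, job_G:*/3}
Final interval of job_B = 18
Next fire of job_B after T=255: (255//18+1)*18 = 270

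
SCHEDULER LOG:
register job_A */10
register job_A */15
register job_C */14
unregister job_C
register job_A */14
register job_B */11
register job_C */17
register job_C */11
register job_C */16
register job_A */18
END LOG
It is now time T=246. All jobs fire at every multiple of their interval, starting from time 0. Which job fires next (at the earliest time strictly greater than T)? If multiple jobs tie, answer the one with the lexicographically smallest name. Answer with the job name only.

Op 1: register job_A */10 -> active={job_A:*/10}
Op 2: register job_A */15 -> active={job_A:*/15}
Op 3: register job_C */14 -> active={job_A:*/15, job_C:*/14}
Op 4: unregister job_C -> active={job_A:*/15}
Op 5: register job_A */14 -> active={job_A:*/14}
Op 6: register job_B */11 -> active={job_A:*/14, job_B:*/11}
Op 7: register job_C */17 -> active={job_A:*/14, job_B:*/11, job_C:*/17}
Op 8: register job_C */11 -> active={job_A:*/14, job_B:*/11, job_C:*/11}
Op 9: register job_C */16 -> active={job_A:*/14, job_B:*/11, job_C:*/16}
Op 10: register job_A */18 -> active={job_A:*/18, job_B:*/11, job_C:*/16}
  job_A: interval 18, next fire after T=246 is 252
  job_B: interval 11, next fire after T=246 is 253
  job_C: interval 16, next fire after T=246 is 256
Earliest = 252, winner (lex tiebreak) = job_A

Answer: job_A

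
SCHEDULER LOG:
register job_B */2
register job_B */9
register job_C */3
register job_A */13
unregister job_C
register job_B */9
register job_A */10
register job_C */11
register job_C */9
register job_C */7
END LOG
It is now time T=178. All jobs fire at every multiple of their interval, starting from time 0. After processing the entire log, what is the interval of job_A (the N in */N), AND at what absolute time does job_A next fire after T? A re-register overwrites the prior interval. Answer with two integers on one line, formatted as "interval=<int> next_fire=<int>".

Answer: interval=10 next_fire=180

Derivation:
Op 1: register job_B */2 -> active={job_B:*/2}
Op 2: register job_B */9 -> active={job_B:*/9}
Op 3: register job_C */3 -> active={job_B:*/9, job_C:*/3}
Op 4: register job_A */13 -> active={job_A:*/13, job_B:*/9, job_C:*/3}
Op 5: unregister job_C -> active={job_A:*/13, job_B:*/9}
Op 6: register job_B */9 -> active={job_A:*/13, job_B:*/9}
Op 7: register job_A */10 -> active={job_A:*/10, job_B:*/9}
Op 8: register job_C */11 -> active={job_A:*/10, job_B:*/9, job_C:*/11}
Op 9: register job_C */9 -> active={job_A:*/10, job_B:*/9, job_C:*/9}
Op 10: register job_C */7 -> active={job_A:*/10, job_B:*/9, job_C:*/7}
Final interval of job_A = 10
Next fire of job_A after T=178: (178//10+1)*10 = 180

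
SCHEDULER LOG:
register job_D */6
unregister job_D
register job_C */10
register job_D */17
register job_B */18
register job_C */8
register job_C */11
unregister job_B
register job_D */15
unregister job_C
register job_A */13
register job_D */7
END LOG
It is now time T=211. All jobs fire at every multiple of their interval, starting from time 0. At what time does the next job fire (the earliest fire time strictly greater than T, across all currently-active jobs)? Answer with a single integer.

Answer: 217

Derivation:
Op 1: register job_D */6 -> active={job_D:*/6}
Op 2: unregister job_D -> active={}
Op 3: register job_C */10 -> active={job_C:*/10}
Op 4: register job_D */17 -> active={job_C:*/10, job_D:*/17}
Op 5: register job_B */18 -> active={job_B:*/18, job_C:*/10, job_D:*/17}
Op 6: register job_C */8 -> active={job_B:*/18, job_C:*/8, job_D:*/17}
Op 7: register job_C */11 -> active={job_B:*/18, job_C:*/11, job_D:*/17}
Op 8: unregister job_B -> active={job_C:*/11, job_D:*/17}
Op 9: register job_D */15 -> active={job_C:*/11, job_D:*/15}
Op 10: unregister job_C -> active={job_D:*/15}
Op 11: register job_A */13 -> active={job_A:*/13, job_D:*/15}
Op 12: register job_D */7 -> active={job_A:*/13, job_D:*/7}
  job_A: interval 13, next fire after T=211 is 221
  job_D: interval 7, next fire after T=211 is 217
Earliest fire time = 217 (job job_D)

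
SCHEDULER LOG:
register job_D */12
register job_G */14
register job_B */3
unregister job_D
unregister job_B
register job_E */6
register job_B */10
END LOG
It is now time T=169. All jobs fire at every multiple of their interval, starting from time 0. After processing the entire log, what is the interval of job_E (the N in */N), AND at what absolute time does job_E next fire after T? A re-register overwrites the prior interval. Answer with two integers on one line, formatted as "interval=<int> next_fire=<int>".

Op 1: register job_D */12 -> active={job_D:*/12}
Op 2: register job_G */14 -> active={job_D:*/12, job_G:*/14}
Op 3: register job_B */3 -> active={job_B:*/3, job_D:*/12, job_G:*/14}
Op 4: unregister job_D -> active={job_B:*/3, job_G:*/14}
Op 5: unregister job_B -> active={job_G:*/14}
Op 6: register job_E */6 -> active={job_E:*/6, job_G:*/14}
Op 7: register job_B */10 -> active={job_B:*/10, job_E:*/6, job_G:*/14}
Final interval of job_E = 6
Next fire of job_E after T=169: (169//6+1)*6 = 174

Answer: interval=6 next_fire=174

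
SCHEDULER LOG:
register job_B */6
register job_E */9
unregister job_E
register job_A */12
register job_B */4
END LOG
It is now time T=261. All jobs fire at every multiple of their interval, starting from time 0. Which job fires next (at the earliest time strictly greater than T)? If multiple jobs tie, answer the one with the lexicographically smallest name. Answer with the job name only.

Answer: job_A

Derivation:
Op 1: register job_B */6 -> active={job_B:*/6}
Op 2: register job_E */9 -> active={job_B:*/6, job_E:*/9}
Op 3: unregister job_E -> active={job_B:*/6}
Op 4: register job_A */12 -> active={job_A:*/12, job_B:*/6}
Op 5: register job_B */4 -> active={job_A:*/12, job_B:*/4}
  job_A: interval 12, next fire after T=261 is 264
  job_B: interval 4, next fire after T=261 is 264
Earliest = 264, winner (lex tiebreak) = job_A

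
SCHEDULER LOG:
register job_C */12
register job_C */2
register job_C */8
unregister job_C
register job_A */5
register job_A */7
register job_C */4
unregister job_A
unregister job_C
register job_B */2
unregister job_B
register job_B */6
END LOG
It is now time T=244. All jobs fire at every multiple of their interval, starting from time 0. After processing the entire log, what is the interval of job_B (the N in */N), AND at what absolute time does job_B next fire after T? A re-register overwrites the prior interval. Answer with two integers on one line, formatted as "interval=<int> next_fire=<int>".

Answer: interval=6 next_fire=246

Derivation:
Op 1: register job_C */12 -> active={job_C:*/12}
Op 2: register job_C */2 -> active={job_C:*/2}
Op 3: register job_C */8 -> active={job_C:*/8}
Op 4: unregister job_C -> active={}
Op 5: register job_A */5 -> active={job_A:*/5}
Op 6: register job_A */7 -> active={job_A:*/7}
Op 7: register job_C */4 -> active={job_A:*/7, job_C:*/4}
Op 8: unregister job_A -> active={job_C:*/4}
Op 9: unregister job_C -> active={}
Op 10: register job_B */2 -> active={job_B:*/2}
Op 11: unregister job_B -> active={}
Op 12: register job_B */6 -> active={job_B:*/6}
Final interval of job_B = 6
Next fire of job_B after T=244: (244//6+1)*6 = 246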